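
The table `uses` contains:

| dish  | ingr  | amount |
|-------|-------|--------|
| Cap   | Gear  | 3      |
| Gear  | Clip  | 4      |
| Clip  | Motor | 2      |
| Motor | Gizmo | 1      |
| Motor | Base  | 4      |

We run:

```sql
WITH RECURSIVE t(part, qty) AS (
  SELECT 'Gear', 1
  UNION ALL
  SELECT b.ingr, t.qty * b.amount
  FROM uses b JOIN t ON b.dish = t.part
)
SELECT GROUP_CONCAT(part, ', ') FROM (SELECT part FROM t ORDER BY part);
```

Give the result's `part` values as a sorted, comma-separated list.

Base: (Gear, qty=1).
Iteration 1: components of {Gear} -> Clip = 1*4 = 4.
Iteration 2: components of {Clip} -> Motor = 4*2 = 8.
Iteration 3: components of {Motor} -> Base = 8*4 = 32, Gizmo = 8*1 = 8.
Iteration 4: no further components; recursion stops.

Base, Clip, Gear, Gizmo, Motor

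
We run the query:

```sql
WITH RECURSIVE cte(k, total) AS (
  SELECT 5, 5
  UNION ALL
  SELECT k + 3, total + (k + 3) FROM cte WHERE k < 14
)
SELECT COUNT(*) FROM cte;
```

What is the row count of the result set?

4

Base: k=5, total=5.
Iteration 1: 5 < 14 holds -> k = 5 + 3 = 8, total = 5 + 8 = 13.
Iteration 2: 8 < 14 holds -> k = 8 + 3 = 11, total = 13 + 11 = 24.
Iteration 3: 11 < 14 holds -> k = 11 + 3 = 14, total = 24 + 14 = 38.
Iteration 4: 14 < 14 fails; recursion stops.
Total rows emitted: 4.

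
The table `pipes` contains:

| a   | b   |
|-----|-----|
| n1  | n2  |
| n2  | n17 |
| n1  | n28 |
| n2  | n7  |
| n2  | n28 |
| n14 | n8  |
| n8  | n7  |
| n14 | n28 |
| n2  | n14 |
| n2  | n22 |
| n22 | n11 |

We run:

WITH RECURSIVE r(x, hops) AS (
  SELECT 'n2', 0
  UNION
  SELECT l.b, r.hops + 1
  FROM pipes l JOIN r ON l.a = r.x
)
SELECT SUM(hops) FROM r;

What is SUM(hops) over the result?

14

Base: (n2, hops=0).
Iteration 1: edges from {n2} -> (n14, hops=1), (n17, hops=1), (n22, hops=1), (n28, hops=1), (n7, hops=1).
Iteration 2: edges from {n14,n17,n22,n28,n7} -> (n11, hops=2), (n28, hops=2), (n8, hops=2).
Iteration 3: edges from {n11,n28,n8} -> (n7, hops=3).
Iteration 4: no outgoing edges from {n7}; recursion stops.
SUM(hops) = 0 + 1 + 1 + 1 + 1 + 1 + 2 + 2 + 2 + 3 = 14.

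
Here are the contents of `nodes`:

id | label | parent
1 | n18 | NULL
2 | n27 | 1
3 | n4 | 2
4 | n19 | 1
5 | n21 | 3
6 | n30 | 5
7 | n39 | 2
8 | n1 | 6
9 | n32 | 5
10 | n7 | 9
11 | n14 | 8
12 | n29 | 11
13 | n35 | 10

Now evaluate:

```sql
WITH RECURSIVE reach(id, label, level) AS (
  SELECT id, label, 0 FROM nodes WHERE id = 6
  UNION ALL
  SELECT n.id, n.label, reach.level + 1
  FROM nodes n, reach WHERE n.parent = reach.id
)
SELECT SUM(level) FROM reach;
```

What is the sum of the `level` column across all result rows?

Base: id=6 (n30) at level 0.
Iteration 1: rows with parent in {6} -> n1 (id 8, level 1).
Iteration 2: rows with parent in {8} -> n14 (id 11, level 2).
Iteration 3: rows with parent in {11} -> n29 (id 12, level 3).
Iteration 4: no rows with parent in {12}; recursion stops.
SUM(level) = 0 + 1 + 2 + 3 = 6.

6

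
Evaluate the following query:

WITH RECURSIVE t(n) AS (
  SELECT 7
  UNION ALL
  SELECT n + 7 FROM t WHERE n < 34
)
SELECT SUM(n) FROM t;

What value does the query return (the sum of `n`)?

Base: n=7.
Iteration 1: 7 < 34 holds -> n = 7 + 7 = 14.
Iteration 2: 14 < 34 holds -> n = 14 + 7 = 21.
Iteration 3: 21 < 34 holds -> n = 21 + 7 = 28.
Iteration 4: 28 < 34 holds -> n = 28 + 7 = 35.
Iteration 5: 35 < 34 fails; recursion stops.
SUM(n) = 7 + 14 + 21 + 28 + 35 = 105.

105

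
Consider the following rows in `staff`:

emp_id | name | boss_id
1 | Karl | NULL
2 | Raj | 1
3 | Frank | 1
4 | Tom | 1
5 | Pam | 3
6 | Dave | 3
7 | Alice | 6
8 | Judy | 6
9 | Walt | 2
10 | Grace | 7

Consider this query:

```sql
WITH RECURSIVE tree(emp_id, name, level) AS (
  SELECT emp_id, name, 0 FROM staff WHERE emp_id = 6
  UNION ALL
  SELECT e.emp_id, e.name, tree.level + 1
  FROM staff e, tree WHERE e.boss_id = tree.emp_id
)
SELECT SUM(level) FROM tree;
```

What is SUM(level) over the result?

4

Base: emp_id=6 (Dave) at level 0.
Iteration 1: rows with boss_id in {6} -> Alice (id 7, level 1), Judy (id 8, level 1).
Iteration 2: rows with boss_id in {7,8} -> Grace (id 10, level 2).
Iteration 3: no rows with boss_id in {10}; recursion stops.
SUM(level) = 0 + 1 + 1 + 2 = 4.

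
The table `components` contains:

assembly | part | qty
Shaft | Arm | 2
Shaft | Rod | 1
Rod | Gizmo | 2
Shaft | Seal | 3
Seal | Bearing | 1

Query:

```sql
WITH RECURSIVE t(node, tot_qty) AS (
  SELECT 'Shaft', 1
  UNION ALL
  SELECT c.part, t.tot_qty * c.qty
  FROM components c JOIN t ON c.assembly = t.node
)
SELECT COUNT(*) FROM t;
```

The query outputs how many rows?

6

Base: (Shaft, tot_qty=1).
Iteration 1: components of {Shaft} -> Arm = 1*2 = 2, Rod = 1*1 = 1, Seal = 1*3 = 3.
Iteration 2: components of {Arm,Rod,Seal} -> Bearing = 3*1 = 3, Gizmo = 1*2 = 2.
Iteration 3: no further components; recursion stops.
Total rows emitted: 6.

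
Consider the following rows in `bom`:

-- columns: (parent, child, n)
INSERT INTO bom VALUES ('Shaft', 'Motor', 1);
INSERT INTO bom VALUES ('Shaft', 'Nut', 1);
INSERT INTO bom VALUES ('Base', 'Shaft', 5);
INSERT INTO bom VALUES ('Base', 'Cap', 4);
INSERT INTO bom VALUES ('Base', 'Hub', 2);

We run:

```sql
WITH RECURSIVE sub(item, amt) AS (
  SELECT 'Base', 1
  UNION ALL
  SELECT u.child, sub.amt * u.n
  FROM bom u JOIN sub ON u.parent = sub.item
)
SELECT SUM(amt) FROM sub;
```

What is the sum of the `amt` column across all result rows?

22

Base: (Base, amt=1).
Iteration 1: components of {Base} -> Cap = 1*4 = 4, Hub = 1*2 = 2, Shaft = 1*5 = 5.
Iteration 2: components of {Cap,Hub,Shaft} -> Motor = 5*1 = 5, Nut = 5*1 = 5.
Iteration 3: no further components; recursion stops.
SUM(amt) = 1 + 2 + 5 + 4 + 5 + 5 = 22.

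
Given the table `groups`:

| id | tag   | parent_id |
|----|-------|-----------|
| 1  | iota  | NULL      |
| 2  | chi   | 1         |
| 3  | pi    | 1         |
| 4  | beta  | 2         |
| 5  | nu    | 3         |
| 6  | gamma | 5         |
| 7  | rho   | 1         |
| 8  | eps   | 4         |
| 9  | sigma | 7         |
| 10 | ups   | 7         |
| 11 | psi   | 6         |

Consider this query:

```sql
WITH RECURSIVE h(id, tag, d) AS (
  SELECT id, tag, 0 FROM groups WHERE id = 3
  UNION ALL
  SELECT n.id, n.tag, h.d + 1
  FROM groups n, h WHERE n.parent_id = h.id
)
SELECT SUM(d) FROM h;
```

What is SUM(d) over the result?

6

Base: id=3 (pi) at d 0.
Iteration 1: rows with parent_id in {3} -> nu (id 5, d 1).
Iteration 2: rows with parent_id in {5} -> gamma (id 6, d 2).
Iteration 3: rows with parent_id in {6} -> psi (id 11, d 3).
Iteration 4: no rows with parent_id in {11}; recursion stops.
SUM(d) = 0 + 1 + 2 + 3 = 6.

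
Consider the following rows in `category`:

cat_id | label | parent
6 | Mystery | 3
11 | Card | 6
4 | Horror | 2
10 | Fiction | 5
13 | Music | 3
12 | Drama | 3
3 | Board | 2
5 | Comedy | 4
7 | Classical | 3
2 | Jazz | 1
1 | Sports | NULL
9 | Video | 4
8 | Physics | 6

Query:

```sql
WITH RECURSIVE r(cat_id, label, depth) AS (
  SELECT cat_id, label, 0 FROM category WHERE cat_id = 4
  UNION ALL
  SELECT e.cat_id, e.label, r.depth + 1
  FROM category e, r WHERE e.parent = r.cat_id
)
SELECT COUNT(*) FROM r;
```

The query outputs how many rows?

4

Base: cat_id=4 (Horror) at depth 0.
Iteration 1: rows with parent in {4} -> Comedy (id 5, depth 1), Video (id 9, depth 1).
Iteration 2: rows with parent in {5,9} -> Fiction (id 10, depth 2).
Iteration 3: no rows with parent in {10}; recursion stops.
Total rows emitted: 4.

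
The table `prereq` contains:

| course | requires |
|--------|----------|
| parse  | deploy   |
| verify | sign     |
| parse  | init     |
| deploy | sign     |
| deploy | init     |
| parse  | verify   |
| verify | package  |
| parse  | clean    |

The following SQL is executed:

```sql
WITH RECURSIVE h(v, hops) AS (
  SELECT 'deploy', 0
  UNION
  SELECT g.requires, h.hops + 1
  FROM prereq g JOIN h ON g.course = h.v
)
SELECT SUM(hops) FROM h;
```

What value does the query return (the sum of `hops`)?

Base: (deploy, hops=0).
Iteration 1: edges from {deploy} -> (init, hops=1), (sign, hops=1).
Iteration 2: no outgoing edges from {init,sign}; recursion stops.
SUM(hops) = 0 + 1 + 1 = 2.

2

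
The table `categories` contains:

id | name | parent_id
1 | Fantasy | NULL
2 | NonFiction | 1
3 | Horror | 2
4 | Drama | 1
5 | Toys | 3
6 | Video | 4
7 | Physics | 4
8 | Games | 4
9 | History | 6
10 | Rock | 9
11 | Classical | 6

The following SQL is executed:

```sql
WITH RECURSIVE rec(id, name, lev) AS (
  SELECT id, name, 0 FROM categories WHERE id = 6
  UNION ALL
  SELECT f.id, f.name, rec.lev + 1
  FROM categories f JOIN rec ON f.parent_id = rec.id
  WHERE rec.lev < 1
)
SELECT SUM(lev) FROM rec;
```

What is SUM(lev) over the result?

Base: id=6 (Video) at lev 0.
Iteration 1: rows with parent_id in {6} -> History (id 9, lev 1), Classical (id 11, lev 1).
Iteration 2: lev < 1 fails for all current rows; recursion stops.
SUM(lev) = 0 + 1 + 1 = 2.

2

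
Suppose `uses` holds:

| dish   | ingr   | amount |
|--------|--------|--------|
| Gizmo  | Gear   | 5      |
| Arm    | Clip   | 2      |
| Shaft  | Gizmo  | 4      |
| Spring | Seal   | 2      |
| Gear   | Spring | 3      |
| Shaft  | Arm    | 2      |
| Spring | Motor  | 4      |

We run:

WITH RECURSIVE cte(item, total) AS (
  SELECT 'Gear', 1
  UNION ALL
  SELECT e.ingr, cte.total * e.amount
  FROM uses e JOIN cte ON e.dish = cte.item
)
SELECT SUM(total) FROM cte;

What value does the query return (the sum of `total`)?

Base: (Gear, total=1).
Iteration 1: components of {Gear} -> Spring = 1*3 = 3.
Iteration 2: components of {Spring} -> Motor = 3*4 = 12, Seal = 3*2 = 6.
Iteration 3: no further components; recursion stops.
SUM(total) = 1 + 3 + 12 + 6 = 22.

22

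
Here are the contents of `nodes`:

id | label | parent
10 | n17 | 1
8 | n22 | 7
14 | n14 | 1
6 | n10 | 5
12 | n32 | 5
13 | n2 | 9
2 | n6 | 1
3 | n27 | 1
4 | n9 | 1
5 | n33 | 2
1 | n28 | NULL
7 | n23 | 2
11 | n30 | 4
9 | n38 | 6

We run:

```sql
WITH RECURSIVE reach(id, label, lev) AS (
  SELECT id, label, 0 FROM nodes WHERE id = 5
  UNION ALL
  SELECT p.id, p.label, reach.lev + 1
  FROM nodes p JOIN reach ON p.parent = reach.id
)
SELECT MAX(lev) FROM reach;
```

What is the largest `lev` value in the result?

Base: id=5 (n33) at lev 0.
Iteration 1: rows with parent in {5} -> n10 (id 6, lev 1), n32 (id 12, lev 1).
Iteration 2: rows with parent in {6,12} -> n38 (id 9, lev 2).
Iteration 3: rows with parent in {9} -> n2 (id 13, lev 3).
Iteration 4: no rows with parent in {13}; recursion stops.
lev values: 0, 1, 1, 2, 3; the maximum is 3.

3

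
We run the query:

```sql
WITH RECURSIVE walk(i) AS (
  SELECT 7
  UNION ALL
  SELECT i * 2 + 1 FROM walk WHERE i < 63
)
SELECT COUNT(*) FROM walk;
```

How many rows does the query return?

Base: i=7.
Iteration 1: 7 < 63 holds -> i = 7 * 2 + 1 = 15.
Iteration 2: 15 < 63 holds -> i = 15 * 2 + 1 = 31.
Iteration 3: 31 < 63 holds -> i = 31 * 2 + 1 = 63.
Iteration 4: 63 < 63 fails; recursion stops.
Total rows emitted: 4.

4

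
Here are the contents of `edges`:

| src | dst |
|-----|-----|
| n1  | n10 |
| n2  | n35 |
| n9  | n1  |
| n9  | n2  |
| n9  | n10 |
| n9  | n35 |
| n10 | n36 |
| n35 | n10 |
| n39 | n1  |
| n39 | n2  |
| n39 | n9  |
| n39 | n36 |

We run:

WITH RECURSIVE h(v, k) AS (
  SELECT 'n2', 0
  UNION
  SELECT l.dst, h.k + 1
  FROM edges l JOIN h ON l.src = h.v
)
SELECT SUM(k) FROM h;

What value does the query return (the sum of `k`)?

6

Base: (n2, k=0).
Iteration 1: edges from {n2} -> (n35, k=1).
Iteration 2: edges from {n35} -> (n10, k=2).
Iteration 3: edges from {n10} -> (n36, k=3).
Iteration 4: no outgoing edges from {n36}; recursion stops.
SUM(k) = 0 + 1 + 2 + 3 = 6.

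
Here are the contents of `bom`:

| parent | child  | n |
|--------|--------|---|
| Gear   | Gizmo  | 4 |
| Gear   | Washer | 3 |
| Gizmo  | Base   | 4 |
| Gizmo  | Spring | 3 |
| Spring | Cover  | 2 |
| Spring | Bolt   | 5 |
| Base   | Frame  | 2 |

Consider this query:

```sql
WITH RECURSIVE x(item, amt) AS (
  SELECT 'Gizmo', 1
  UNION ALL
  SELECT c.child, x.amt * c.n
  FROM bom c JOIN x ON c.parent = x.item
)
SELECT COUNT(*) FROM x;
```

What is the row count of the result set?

Base: (Gizmo, amt=1).
Iteration 1: components of {Gizmo} -> Base = 1*4 = 4, Spring = 1*3 = 3.
Iteration 2: components of {Base,Spring} -> Bolt = 3*5 = 15, Cover = 3*2 = 6, Frame = 4*2 = 8.
Iteration 3: no further components; recursion stops.
Total rows emitted: 6.

6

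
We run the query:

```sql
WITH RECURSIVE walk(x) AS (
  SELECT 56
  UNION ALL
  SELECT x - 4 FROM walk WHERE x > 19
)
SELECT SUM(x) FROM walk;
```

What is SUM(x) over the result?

396

Base: x=56.
Iteration 1: 56 > 19 holds -> x = 56 - 4 = 52.
Iteration 2: 52 > 19 holds -> x = 52 - 4 = 48.
Iteration 3: 48 > 19 holds -> x = 48 - 4 = 44.
Iteration 4: 44 > 19 holds -> x = 44 - 4 = 40.
Iteration 5: 40 > 19 holds -> x = 40 - 4 = 36.
Iteration 6: 36 > 19 holds -> x = 36 - 4 = 32.
Iteration 7: 32 > 19 holds -> x = 32 - 4 = 28.
Iteration 8: 28 > 19 holds -> x = 28 - 4 = 24.
Iteration 9: 24 > 19 holds -> x = 24 - 4 = 20.
Iteration 10: 20 > 19 holds -> x = 20 - 4 = 16.
Iteration 11: 16 > 19 fails; recursion stops.
SUM(x) = 56 + 52 + 48 + 44 + 40 + 36 + 32 + 28 + 24 + 20 + 16 = 396.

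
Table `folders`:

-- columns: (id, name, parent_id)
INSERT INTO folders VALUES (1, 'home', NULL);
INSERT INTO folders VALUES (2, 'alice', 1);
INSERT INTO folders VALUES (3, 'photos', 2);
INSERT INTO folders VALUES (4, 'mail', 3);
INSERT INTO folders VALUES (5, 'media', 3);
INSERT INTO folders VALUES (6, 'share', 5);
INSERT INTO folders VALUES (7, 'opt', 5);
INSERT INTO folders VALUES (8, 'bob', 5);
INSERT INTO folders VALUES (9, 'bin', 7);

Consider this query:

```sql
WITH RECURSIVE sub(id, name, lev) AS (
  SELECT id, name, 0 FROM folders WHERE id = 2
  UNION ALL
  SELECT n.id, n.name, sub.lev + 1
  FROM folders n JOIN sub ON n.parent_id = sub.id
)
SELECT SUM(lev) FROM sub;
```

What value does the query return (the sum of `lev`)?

Base: id=2 (alice) at lev 0.
Iteration 1: rows with parent_id in {2} -> photos (id 3, lev 1).
Iteration 2: rows with parent_id in {3} -> mail (id 4, lev 2), media (id 5, lev 2).
Iteration 3: rows with parent_id in {4,5} -> share (id 6, lev 3), opt (id 7, lev 3), bob (id 8, lev 3).
Iteration 4: rows with parent_id in {6,7,8} -> bin (id 9, lev 4).
Iteration 5: no rows with parent_id in {9}; recursion stops.
SUM(lev) = 0 + 1 + 2 + 2 + 3 + 3 + 3 + 4 = 18.

18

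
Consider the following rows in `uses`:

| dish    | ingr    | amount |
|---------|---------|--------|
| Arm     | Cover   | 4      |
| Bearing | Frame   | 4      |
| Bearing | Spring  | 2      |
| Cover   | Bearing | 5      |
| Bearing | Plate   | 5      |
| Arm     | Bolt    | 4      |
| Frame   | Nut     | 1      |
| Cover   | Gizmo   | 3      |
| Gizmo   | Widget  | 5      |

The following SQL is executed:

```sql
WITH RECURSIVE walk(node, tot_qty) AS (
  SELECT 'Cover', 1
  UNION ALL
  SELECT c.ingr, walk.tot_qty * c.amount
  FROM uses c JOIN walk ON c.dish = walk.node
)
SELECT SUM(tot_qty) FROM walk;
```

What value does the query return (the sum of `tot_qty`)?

Base: (Cover, tot_qty=1).
Iteration 1: components of {Cover} -> Bearing = 1*5 = 5, Gizmo = 1*3 = 3.
Iteration 2: components of {Bearing,Gizmo} -> Frame = 5*4 = 20, Plate = 5*5 = 25, Spring = 5*2 = 10, Widget = 3*5 = 15.
Iteration 3: components of {Frame,Plate,Spring,Widget} -> Nut = 20*1 = 20.
Iteration 4: no further components; recursion stops.
SUM(tot_qty) = 1 + 3 + 5 + 15 + 20 + 10 + 25 + 20 = 99.

99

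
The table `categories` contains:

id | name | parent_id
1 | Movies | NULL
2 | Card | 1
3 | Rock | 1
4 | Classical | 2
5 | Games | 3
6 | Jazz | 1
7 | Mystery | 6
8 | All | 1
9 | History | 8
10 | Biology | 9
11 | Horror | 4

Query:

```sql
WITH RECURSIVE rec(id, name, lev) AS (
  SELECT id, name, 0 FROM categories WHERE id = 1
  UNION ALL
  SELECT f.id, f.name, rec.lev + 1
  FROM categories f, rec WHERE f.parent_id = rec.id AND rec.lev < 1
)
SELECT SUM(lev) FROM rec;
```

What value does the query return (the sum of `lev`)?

Base: id=1 (Movies) at lev 0.
Iteration 1: rows with parent_id in {1} -> Card (id 2, lev 1), Rock (id 3, lev 1), Jazz (id 6, lev 1), All (id 8, lev 1).
Iteration 2: lev < 1 fails for all current rows; recursion stops.
SUM(lev) = 0 + 1 + 1 + 1 + 1 = 4.

4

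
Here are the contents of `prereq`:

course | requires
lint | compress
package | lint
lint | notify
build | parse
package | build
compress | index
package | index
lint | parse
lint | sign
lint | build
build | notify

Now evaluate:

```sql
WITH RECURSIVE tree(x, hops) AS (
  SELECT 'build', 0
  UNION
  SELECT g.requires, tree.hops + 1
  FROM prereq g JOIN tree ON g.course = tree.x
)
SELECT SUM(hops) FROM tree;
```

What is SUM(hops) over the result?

2

Base: (build, hops=0).
Iteration 1: edges from {build} -> (notify, hops=1), (parse, hops=1).
Iteration 2: no outgoing edges from {notify,parse}; recursion stops.
SUM(hops) = 0 + 1 + 1 = 2.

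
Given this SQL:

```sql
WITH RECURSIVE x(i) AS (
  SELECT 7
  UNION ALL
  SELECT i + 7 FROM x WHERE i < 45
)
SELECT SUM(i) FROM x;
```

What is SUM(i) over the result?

196

Base: i=7.
Iteration 1: 7 < 45 holds -> i = 7 + 7 = 14.
Iteration 2: 14 < 45 holds -> i = 14 + 7 = 21.
Iteration 3: 21 < 45 holds -> i = 21 + 7 = 28.
Iteration 4: 28 < 45 holds -> i = 28 + 7 = 35.
Iteration 5: 35 < 45 holds -> i = 35 + 7 = 42.
Iteration 6: 42 < 45 holds -> i = 42 + 7 = 49.
Iteration 7: 49 < 45 fails; recursion stops.
SUM(i) = 7 + 14 + 21 + 28 + 35 + 42 + 49 = 196.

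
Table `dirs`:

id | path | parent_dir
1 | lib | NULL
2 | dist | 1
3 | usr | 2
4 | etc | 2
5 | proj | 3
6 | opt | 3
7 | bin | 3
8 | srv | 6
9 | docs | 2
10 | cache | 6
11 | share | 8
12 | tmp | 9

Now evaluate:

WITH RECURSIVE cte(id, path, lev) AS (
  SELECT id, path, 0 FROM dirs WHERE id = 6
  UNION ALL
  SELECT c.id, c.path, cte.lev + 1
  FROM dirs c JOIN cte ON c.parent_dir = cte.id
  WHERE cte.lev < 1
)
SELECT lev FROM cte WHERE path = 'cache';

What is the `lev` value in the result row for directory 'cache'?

Base: id=6 (opt) at lev 0.
Iteration 1: rows with parent_dir in {6} -> srv (id 8, lev 1), cache (id 10, lev 1).
Iteration 2: lev < 1 fails for all current rows; recursion stops.

1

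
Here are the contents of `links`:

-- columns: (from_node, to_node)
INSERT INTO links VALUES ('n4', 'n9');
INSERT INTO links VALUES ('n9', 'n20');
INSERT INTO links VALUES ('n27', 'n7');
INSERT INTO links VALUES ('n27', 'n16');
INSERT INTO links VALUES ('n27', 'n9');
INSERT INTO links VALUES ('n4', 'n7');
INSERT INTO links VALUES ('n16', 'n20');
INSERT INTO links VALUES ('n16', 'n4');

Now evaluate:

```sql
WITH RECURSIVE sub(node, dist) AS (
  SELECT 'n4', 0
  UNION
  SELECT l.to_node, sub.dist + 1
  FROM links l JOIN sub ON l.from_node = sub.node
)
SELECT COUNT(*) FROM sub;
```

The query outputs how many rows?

Base: (n4, dist=0).
Iteration 1: edges from {n4} -> (n7, dist=1), (n9, dist=1).
Iteration 2: edges from {n7,n9} -> (n20, dist=2).
Iteration 3: no outgoing edges from {n20}; recursion stops.
Total rows emitted: 4.

4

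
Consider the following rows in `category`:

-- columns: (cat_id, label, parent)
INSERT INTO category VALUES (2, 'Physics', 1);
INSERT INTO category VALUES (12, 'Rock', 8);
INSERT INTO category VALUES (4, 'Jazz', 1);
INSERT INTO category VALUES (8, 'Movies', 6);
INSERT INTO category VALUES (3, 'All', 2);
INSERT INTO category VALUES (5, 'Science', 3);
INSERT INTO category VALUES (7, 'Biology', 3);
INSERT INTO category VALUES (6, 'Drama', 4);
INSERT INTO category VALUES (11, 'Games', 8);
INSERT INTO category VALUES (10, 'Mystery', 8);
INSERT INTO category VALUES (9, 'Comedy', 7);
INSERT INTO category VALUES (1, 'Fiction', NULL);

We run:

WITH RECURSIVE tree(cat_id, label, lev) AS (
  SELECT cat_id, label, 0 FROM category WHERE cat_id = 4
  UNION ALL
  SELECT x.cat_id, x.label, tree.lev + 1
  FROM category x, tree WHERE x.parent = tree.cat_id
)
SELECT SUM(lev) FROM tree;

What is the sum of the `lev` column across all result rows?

12

Base: cat_id=4 (Jazz) at lev 0.
Iteration 1: rows with parent in {4} -> Drama (id 6, lev 1).
Iteration 2: rows with parent in {6} -> Movies (id 8, lev 2).
Iteration 3: rows with parent in {8} -> Mystery (id 10, lev 3), Games (id 11, lev 3), Rock (id 12, lev 3).
Iteration 4: no rows with parent in {10,11,12}; recursion stops.
SUM(lev) = 0 + 1 + 2 + 3 + 3 + 3 = 12.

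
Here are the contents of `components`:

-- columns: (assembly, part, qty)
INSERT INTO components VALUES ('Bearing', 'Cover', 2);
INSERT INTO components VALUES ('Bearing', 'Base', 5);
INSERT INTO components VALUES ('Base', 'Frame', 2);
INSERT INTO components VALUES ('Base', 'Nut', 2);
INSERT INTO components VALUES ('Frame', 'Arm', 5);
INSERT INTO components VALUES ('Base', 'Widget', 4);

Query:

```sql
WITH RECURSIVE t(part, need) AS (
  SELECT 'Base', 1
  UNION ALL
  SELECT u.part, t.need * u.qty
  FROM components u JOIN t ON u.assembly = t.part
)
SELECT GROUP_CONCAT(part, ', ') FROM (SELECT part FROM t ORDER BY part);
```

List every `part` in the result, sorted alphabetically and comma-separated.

Arm, Base, Frame, Nut, Widget

Base: (Base, need=1).
Iteration 1: components of {Base} -> Frame = 1*2 = 2, Nut = 1*2 = 2, Widget = 1*4 = 4.
Iteration 2: components of {Frame,Nut,Widget} -> Arm = 2*5 = 10.
Iteration 3: no further components; recursion stops.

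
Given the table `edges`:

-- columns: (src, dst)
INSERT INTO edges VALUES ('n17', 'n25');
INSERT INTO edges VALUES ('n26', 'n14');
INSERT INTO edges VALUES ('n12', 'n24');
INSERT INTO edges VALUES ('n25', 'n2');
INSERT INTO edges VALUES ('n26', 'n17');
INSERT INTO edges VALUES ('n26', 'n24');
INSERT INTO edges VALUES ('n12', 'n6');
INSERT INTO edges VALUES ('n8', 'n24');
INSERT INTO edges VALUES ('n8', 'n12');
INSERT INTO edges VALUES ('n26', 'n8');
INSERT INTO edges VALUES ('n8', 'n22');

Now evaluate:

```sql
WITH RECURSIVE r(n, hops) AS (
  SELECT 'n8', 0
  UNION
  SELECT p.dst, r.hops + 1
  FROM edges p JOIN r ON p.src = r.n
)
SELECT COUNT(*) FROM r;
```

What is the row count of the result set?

Base: (n8, hops=0).
Iteration 1: edges from {n8} -> (n12, hops=1), (n22, hops=1), (n24, hops=1).
Iteration 2: edges from {n12,n22,n24} -> (n24, hops=2), (n6, hops=2).
Iteration 3: no outgoing edges from {n24,n6}; recursion stops.
Total rows emitted: 6.

6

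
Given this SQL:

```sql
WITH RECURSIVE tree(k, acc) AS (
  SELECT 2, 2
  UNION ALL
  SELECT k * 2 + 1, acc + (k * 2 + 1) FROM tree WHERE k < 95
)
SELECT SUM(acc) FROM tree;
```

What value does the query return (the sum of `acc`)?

339

Base: k=2, acc=2.
Iteration 1: 2 < 95 holds -> k = 2 * 2 + 1 = 5, acc = 2 + 5 = 7.
Iteration 2: 5 < 95 holds -> k = 5 * 2 + 1 = 11, acc = 7 + 11 = 18.
Iteration 3: 11 < 95 holds -> k = 11 * 2 + 1 = 23, acc = 18 + 23 = 41.
Iteration 4: 23 < 95 holds -> k = 23 * 2 + 1 = 47, acc = 41 + 47 = 88.
Iteration 5: 47 < 95 holds -> k = 47 * 2 + 1 = 95, acc = 88 + 95 = 183.
Iteration 6: 95 < 95 fails; recursion stops.
SUM(acc) = 2 + 7 + 18 + 41 + 88 + 183 = 339.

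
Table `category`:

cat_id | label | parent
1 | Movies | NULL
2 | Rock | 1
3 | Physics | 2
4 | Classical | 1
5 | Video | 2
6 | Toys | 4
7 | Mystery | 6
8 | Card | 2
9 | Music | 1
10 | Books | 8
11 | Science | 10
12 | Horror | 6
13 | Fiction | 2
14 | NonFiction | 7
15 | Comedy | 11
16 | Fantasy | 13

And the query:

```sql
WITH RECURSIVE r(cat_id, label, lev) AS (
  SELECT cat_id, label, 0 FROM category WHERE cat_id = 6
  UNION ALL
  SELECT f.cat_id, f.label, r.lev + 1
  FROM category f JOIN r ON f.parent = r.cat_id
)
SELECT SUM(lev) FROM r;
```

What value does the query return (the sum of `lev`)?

4

Base: cat_id=6 (Toys) at lev 0.
Iteration 1: rows with parent in {6} -> Mystery (id 7, lev 1), Horror (id 12, lev 1).
Iteration 2: rows with parent in {7,12} -> NonFiction (id 14, lev 2).
Iteration 3: no rows with parent in {14}; recursion stops.
SUM(lev) = 0 + 1 + 1 + 2 = 4.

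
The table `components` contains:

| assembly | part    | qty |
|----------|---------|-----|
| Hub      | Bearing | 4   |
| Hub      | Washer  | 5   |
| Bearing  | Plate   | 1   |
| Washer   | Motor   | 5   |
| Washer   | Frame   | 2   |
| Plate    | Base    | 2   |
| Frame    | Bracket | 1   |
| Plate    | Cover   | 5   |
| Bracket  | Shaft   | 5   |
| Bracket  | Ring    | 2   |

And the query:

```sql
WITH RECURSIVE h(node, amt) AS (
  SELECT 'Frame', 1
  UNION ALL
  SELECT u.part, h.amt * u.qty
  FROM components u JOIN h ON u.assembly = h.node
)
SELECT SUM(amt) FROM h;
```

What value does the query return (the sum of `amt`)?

9

Base: (Frame, amt=1).
Iteration 1: components of {Frame} -> Bracket = 1*1 = 1.
Iteration 2: components of {Bracket} -> Ring = 1*2 = 2, Shaft = 1*5 = 5.
Iteration 3: no further components; recursion stops.
SUM(amt) = 1 + 1 + 5 + 2 = 9.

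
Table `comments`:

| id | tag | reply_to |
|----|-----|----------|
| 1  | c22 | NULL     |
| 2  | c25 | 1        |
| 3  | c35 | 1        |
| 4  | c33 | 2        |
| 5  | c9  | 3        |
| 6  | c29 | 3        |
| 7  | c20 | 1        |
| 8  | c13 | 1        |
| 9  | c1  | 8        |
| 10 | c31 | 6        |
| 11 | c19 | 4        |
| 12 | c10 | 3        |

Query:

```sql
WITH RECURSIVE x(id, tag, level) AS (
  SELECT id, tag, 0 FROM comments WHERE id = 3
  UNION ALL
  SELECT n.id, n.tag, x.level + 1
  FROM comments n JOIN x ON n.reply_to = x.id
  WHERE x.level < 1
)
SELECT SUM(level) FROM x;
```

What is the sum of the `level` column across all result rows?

3

Base: id=3 (c35) at level 0.
Iteration 1: rows with reply_to in {3} -> c9 (id 5, level 1), c29 (id 6, level 1), c10 (id 12, level 1).
Iteration 2: level < 1 fails for all current rows; recursion stops.
SUM(level) = 0 + 1 + 1 + 1 = 3.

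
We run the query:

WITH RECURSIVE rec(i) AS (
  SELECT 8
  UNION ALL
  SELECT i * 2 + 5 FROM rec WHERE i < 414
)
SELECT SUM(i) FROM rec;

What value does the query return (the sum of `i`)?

Base: i=8.
Iteration 1: 8 < 414 holds -> i = 8 * 2 + 5 = 21.
Iteration 2: 21 < 414 holds -> i = 21 * 2 + 5 = 47.
Iteration 3: 47 < 414 holds -> i = 47 * 2 + 5 = 99.
Iteration 4: 99 < 414 holds -> i = 99 * 2 + 5 = 203.
Iteration 5: 203 < 414 holds -> i = 203 * 2 + 5 = 411.
Iteration 6: 411 < 414 holds -> i = 411 * 2 + 5 = 827.
Iteration 7: 827 < 414 fails; recursion stops.
SUM(i) = 8 + 21 + 47 + 99 + 203 + 411 + 827 = 1616.

1616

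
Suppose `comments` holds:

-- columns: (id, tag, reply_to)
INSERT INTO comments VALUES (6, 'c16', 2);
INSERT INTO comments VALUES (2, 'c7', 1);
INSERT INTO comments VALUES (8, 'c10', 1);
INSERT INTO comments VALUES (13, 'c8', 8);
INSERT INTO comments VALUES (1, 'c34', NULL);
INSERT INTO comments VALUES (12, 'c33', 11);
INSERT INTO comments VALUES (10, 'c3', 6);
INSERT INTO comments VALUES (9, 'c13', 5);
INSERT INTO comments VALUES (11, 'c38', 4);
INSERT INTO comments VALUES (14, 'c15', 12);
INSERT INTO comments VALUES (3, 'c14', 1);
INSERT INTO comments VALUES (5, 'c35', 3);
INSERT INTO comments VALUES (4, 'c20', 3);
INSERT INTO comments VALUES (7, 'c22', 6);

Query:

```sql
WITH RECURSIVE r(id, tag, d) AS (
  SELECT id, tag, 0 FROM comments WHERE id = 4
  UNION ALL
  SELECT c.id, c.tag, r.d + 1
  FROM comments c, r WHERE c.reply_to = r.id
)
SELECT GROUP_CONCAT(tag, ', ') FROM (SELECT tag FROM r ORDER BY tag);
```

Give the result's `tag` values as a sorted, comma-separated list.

Base: id=4 (c20) at d 0.
Iteration 1: rows with reply_to in {4} -> c38 (id 11, d 1).
Iteration 2: rows with reply_to in {11} -> c33 (id 12, d 2).
Iteration 3: rows with reply_to in {12} -> c15 (id 14, d 3).
Iteration 4: no rows with reply_to in {14}; recursion stops.

c15, c20, c33, c38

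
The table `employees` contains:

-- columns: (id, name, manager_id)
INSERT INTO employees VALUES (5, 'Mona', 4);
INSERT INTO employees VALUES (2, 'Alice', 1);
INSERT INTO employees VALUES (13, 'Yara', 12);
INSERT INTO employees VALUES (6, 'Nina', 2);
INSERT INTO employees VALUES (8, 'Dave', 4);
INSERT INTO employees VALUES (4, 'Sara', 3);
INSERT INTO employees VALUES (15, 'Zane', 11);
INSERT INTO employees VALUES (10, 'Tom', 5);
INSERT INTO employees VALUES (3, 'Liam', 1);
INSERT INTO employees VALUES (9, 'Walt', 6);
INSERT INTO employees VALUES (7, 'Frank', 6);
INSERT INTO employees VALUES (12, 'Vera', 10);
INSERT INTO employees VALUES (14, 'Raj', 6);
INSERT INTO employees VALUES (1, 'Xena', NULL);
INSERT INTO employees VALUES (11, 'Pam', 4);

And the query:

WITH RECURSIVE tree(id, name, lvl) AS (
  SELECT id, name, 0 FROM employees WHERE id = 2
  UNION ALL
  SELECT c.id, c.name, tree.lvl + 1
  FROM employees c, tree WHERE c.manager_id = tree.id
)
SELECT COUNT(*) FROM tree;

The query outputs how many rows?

Base: id=2 (Alice) at lvl 0.
Iteration 1: rows with manager_id in {2} -> Nina (id 6, lvl 1).
Iteration 2: rows with manager_id in {6} -> Frank (id 7, lvl 2), Walt (id 9, lvl 2), Raj (id 14, lvl 2).
Iteration 3: no rows with manager_id in {7,9,14}; recursion stops.
Total rows emitted: 5.

5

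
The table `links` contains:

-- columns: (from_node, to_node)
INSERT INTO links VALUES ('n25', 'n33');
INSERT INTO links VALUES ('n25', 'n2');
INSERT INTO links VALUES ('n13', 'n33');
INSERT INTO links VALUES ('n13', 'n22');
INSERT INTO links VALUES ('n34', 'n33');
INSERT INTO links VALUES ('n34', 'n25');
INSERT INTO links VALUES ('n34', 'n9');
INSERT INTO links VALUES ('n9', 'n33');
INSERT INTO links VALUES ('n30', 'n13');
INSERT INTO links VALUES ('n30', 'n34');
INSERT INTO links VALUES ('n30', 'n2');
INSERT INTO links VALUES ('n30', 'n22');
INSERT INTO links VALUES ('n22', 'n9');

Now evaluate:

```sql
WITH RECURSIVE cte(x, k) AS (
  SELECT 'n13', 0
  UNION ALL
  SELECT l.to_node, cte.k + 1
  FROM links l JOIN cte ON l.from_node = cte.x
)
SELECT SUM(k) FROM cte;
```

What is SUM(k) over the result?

7

Base: (n13, k=0).
Iteration 1: edges from {n13} -> (n22, k=1), (n33, k=1).
Iteration 2: edges from {n22,n33} -> (n9, k=2).
Iteration 3: edges from {n9} -> (n33, k=3).
Iteration 4: no outgoing edges from {n33}; recursion stops.
SUM(k) = 0 + 1 + 1 + 2 + 3 = 7.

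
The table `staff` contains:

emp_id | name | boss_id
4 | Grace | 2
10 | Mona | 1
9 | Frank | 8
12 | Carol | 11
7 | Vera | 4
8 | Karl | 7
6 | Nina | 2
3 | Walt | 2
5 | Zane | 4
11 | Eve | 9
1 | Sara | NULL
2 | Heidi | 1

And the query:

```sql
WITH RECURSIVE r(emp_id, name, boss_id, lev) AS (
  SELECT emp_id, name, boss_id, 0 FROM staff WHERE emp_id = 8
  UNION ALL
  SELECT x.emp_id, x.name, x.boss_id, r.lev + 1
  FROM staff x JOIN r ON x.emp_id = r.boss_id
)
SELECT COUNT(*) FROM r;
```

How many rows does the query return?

Base: emp_id=8 (Karl), boss_id=7, lev 0.
Iteration 1: join on emp_id=7 -> Vera (id 7, boss_id=4, lev 1).
Iteration 2: join on emp_id=4 -> Grace (id 4, boss_id=2, lev 2).
Iteration 3: join on emp_id=2 -> Heidi (id 2, boss_id=1, lev 3).
Iteration 4: join on emp_id=1 -> Sara (id 1, boss_id=NULL, lev 4).
Iteration 5: boss_id is NULL; no match; recursion stops.
Total rows emitted: 5.

5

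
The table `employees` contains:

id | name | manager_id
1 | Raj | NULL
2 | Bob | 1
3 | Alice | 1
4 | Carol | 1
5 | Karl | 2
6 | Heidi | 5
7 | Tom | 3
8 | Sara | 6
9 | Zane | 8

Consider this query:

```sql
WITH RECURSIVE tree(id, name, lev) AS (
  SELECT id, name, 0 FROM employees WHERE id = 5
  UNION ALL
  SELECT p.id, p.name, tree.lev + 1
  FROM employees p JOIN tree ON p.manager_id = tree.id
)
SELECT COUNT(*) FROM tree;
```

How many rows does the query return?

Base: id=5 (Karl) at lev 0.
Iteration 1: rows with manager_id in {5} -> Heidi (id 6, lev 1).
Iteration 2: rows with manager_id in {6} -> Sara (id 8, lev 2).
Iteration 3: rows with manager_id in {8} -> Zane (id 9, lev 3).
Iteration 4: no rows with manager_id in {9}; recursion stops.
Total rows emitted: 4.

4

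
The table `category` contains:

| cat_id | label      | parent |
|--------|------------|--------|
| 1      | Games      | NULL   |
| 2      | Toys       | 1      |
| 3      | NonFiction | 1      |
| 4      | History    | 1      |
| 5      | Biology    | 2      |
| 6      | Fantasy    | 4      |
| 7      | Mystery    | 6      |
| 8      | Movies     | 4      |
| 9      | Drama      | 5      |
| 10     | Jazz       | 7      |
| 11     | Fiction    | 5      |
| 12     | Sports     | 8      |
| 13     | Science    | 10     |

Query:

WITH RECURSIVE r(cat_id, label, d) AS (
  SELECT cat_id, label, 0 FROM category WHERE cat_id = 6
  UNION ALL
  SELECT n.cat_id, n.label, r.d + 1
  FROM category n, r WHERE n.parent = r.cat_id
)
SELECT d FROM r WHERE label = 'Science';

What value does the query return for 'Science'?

Base: cat_id=6 (Fantasy) at d 0.
Iteration 1: rows with parent in {6} -> Mystery (id 7, d 1).
Iteration 2: rows with parent in {7} -> Jazz (id 10, d 2).
Iteration 3: rows with parent in {10} -> Science (id 13, d 3).
Iteration 4: no rows with parent in {13}; recursion stops.

3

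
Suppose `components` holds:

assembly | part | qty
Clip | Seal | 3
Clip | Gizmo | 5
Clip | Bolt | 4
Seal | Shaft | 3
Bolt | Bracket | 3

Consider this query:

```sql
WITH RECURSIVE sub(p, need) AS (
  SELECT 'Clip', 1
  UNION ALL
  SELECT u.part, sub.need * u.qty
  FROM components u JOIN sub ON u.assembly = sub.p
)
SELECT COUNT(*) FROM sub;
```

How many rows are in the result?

6

Base: (Clip, need=1).
Iteration 1: components of {Clip} -> Bolt = 1*4 = 4, Gizmo = 1*5 = 5, Seal = 1*3 = 3.
Iteration 2: components of {Bolt,Gizmo,Seal} -> Bracket = 4*3 = 12, Shaft = 3*3 = 9.
Iteration 3: no further components; recursion stops.
Total rows emitted: 6.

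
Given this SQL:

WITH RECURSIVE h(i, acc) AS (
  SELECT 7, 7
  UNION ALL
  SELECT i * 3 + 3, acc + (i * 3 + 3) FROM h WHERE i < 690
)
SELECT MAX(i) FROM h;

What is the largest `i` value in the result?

2064

Base: i=7, acc=7.
Iteration 1: 7 < 690 holds -> i = 7 * 3 + 3 = 24, acc = 7 + 24 = 31.
Iteration 2: 24 < 690 holds -> i = 24 * 3 + 3 = 75, acc = 31 + 75 = 106.
Iteration 3: 75 < 690 holds -> i = 75 * 3 + 3 = 228, acc = 106 + 228 = 334.
Iteration 4: 228 < 690 holds -> i = 228 * 3 + 3 = 687, acc = 334 + 687 = 1021.
Iteration 5: 687 < 690 holds -> i = 687 * 3 + 3 = 2064, acc = 1021 + 2064 = 3085.
Iteration 6: 2064 < 690 fails; recursion stops.
i values: 7, 24, 75, 228, 687, 2064; the maximum is 2064.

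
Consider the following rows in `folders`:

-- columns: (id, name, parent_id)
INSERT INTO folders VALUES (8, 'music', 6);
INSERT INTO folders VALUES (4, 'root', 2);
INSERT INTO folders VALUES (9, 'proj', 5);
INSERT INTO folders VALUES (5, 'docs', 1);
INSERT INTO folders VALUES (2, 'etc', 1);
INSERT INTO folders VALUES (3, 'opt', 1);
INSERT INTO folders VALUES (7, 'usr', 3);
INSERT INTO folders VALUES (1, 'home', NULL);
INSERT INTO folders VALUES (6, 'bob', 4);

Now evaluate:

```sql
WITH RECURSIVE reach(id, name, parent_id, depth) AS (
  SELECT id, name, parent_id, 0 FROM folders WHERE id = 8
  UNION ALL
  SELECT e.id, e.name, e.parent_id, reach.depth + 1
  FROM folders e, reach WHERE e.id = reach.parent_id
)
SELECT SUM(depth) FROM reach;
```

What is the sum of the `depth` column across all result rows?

Base: id=8 (music), parent_id=6, depth 0.
Iteration 1: join on id=6 -> bob (id 6, parent_id=4, depth 1).
Iteration 2: join on id=4 -> root (id 4, parent_id=2, depth 2).
Iteration 3: join on id=2 -> etc (id 2, parent_id=1, depth 3).
Iteration 4: join on id=1 -> home (id 1, parent_id=NULL, depth 4).
Iteration 5: parent_id is NULL; no match; recursion stops.
SUM(depth) = 0 + 1 + 2 + 3 + 4 = 10.

10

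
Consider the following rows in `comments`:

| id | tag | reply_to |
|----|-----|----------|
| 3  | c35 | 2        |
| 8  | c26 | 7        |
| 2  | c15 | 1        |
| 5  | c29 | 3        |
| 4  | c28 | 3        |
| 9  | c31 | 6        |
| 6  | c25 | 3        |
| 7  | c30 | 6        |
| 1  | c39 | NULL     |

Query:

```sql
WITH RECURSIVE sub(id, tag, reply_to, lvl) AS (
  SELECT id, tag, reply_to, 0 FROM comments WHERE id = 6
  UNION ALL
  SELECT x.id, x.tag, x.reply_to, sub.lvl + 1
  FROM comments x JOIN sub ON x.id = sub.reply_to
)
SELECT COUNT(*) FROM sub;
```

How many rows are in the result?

Base: id=6 (c25), reply_to=3, lvl 0.
Iteration 1: join on id=3 -> c35 (id 3, reply_to=2, lvl 1).
Iteration 2: join on id=2 -> c15 (id 2, reply_to=1, lvl 2).
Iteration 3: join on id=1 -> c39 (id 1, reply_to=NULL, lvl 3).
Iteration 4: reply_to is NULL; no match; recursion stops.
Total rows emitted: 4.

4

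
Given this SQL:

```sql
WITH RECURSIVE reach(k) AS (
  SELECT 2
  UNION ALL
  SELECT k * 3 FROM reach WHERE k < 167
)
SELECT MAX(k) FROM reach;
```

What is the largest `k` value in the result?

486

Base: k=2.
Iteration 1: 2 < 167 holds -> k = 2 * 3 = 6.
Iteration 2: 6 < 167 holds -> k = 6 * 3 = 18.
Iteration 3: 18 < 167 holds -> k = 18 * 3 = 54.
Iteration 4: 54 < 167 holds -> k = 54 * 3 = 162.
Iteration 5: 162 < 167 holds -> k = 162 * 3 = 486.
Iteration 6: 486 < 167 fails; recursion stops.
k values: 2, 6, 18, 54, 162, 486; the maximum is 486.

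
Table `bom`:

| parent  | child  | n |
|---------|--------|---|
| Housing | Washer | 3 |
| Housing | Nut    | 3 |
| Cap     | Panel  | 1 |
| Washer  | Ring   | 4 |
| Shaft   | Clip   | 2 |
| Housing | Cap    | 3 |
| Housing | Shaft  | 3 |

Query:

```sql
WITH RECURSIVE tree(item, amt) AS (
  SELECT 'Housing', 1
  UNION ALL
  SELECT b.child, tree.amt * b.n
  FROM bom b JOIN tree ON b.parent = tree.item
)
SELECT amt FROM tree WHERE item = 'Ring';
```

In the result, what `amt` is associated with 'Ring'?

12

Base: (Housing, amt=1).
Iteration 1: components of {Housing} -> Cap = 1*3 = 3, Nut = 1*3 = 3, Shaft = 1*3 = 3, Washer = 1*3 = 3.
Iteration 2: components of {Cap,Nut,Shaft,Washer} -> Clip = 3*2 = 6, Panel = 3*1 = 3, Ring = 3*4 = 12.
Iteration 3: no further components; recursion stops.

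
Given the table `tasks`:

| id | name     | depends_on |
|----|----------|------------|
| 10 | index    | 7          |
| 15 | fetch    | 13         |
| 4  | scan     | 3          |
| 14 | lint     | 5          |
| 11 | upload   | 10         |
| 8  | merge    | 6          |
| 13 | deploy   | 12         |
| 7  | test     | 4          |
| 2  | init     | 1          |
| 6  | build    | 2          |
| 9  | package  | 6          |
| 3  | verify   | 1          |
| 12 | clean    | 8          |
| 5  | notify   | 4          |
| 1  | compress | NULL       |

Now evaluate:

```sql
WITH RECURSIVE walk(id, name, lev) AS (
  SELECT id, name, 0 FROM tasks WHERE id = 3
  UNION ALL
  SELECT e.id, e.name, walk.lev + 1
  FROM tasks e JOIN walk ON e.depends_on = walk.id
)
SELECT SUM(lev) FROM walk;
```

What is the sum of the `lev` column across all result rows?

Base: id=3 (verify) at lev 0.
Iteration 1: rows with depends_on in {3} -> scan (id 4, lev 1).
Iteration 2: rows with depends_on in {4} -> notify (id 5, lev 2), test (id 7, lev 2).
Iteration 3: rows with depends_on in {5,7} -> index (id 10, lev 3), lint (id 14, lev 3).
Iteration 4: rows with depends_on in {10,14} -> upload (id 11, lev 4).
Iteration 5: no rows with depends_on in {11}; recursion stops.
SUM(lev) = 0 + 1 + 2 + 2 + 3 + 3 + 4 = 15.

15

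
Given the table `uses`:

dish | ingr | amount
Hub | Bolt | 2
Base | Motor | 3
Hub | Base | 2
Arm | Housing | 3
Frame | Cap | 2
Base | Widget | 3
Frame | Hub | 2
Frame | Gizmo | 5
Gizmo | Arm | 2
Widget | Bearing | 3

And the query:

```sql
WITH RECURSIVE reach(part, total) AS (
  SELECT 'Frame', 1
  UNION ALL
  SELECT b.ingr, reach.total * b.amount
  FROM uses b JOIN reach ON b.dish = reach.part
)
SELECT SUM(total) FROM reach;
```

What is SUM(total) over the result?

118

Base: (Frame, total=1).
Iteration 1: components of {Frame} -> Cap = 1*2 = 2, Gizmo = 1*5 = 5, Hub = 1*2 = 2.
Iteration 2: components of {Cap,Gizmo,Hub} -> Arm = 5*2 = 10, Base = 2*2 = 4, Bolt = 2*2 = 4.
Iteration 3: components of {Arm,Base,Bolt} -> Housing = 10*3 = 30, Motor = 4*3 = 12, Widget = 4*3 = 12.
Iteration 4: components of {Housing,Motor,Widget} -> Bearing = 12*3 = 36.
Iteration 5: no further components; recursion stops.
SUM(total) = 1 + 2 + 5 + 2 + 10 + 4 + 4 + 30 + 12 + 12 + 36 = 118.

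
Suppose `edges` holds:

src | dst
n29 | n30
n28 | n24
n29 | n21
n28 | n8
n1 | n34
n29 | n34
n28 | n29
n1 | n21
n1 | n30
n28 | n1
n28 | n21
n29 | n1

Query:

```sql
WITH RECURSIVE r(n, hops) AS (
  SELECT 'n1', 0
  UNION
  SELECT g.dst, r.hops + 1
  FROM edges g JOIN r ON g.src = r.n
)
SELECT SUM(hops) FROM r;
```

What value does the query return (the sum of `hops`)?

Base: (n1, hops=0).
Iteration 1: edges from {n1} -> (n21, hops=1), (n30, hops=1), (n34, hops=1).
Iteration 2: no outgoing edges from {n21,n30,n34}; recursion stops.
SUM(hops) = 0 + 1 + 1 + 1 = 3.

3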